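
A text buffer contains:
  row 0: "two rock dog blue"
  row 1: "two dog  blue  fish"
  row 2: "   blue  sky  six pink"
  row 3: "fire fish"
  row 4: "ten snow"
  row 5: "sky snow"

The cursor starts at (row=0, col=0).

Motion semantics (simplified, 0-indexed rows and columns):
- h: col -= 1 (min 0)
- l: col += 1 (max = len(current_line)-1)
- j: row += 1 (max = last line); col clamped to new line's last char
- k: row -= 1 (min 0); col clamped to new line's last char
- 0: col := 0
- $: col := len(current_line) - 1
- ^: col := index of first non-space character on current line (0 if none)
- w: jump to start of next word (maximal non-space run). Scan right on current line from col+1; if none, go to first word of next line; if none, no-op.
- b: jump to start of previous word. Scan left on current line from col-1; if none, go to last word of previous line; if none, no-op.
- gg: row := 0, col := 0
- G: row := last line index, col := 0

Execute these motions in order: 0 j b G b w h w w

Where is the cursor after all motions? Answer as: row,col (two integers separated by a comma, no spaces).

Answer: 5,4

Derivation:
After 1 (0): row=0 col=0 char='t'
After 2 (j): row=1 col=0 char='t'
After 3 (b): row=0 col=13 char='b'
After 4 (G): row=5 col=0 char='s'
After 5 (b): row=4 col=4 char='s'
After 6 (w): row=5 col=0 char='s'
After 7 (h): row=5 col=0 char='s'
After 8 (w): row=5 col=4 char='s'
After 9 (w): row=5 col=4 char='s'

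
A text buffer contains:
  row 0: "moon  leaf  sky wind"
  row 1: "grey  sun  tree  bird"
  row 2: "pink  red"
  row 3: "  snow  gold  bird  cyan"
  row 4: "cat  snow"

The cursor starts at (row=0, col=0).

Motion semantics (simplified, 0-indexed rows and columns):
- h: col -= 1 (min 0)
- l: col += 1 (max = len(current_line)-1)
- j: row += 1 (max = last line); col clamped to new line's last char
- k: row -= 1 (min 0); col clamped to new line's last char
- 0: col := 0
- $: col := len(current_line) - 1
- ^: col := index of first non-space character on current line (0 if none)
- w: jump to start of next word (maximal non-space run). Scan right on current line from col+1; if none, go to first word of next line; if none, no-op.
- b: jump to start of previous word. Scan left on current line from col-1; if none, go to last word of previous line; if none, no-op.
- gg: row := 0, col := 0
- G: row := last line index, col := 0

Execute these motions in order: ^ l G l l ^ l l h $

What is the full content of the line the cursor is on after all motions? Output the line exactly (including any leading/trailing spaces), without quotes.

After 1 (^): row=0 col=0 char='m'
After 2 (l): row=0 col=1 char='o'
After 3 (G): row=4 col=0 char='c'
After 4 (l): row=4 col=1 char='a'
After 5 (l): row=4 col=2 char='t'
After 6 (^): row=4 col=0 char='c'
After 7 (l): row=4 col=1 char='a'
After 8 (l): row=4 col=2 char='t'
After 9 (h): row=4 col=1 char='a'
After 10 ($): row=4 col=8 char='w'

Answer: cat  snow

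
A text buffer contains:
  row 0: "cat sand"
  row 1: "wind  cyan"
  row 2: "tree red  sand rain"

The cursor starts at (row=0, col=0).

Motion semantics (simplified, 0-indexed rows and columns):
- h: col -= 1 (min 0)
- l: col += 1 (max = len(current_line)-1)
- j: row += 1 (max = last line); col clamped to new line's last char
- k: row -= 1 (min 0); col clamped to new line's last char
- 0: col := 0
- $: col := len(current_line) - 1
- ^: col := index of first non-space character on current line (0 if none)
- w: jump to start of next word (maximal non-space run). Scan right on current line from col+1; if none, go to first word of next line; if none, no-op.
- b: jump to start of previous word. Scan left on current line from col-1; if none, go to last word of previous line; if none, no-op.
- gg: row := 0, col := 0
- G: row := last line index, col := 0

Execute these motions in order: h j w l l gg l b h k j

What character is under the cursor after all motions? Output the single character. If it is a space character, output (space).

Answer: w

Derivation:
After 1 (h): row=0 col=0 char='c'
After 2 (j): row=1 col=0 char='w'
After 3 (w): row=1 col=6 char='c'
After 4 (l): row=1 col=7 char='y'
After 5 (l): row=1 col=8 char='a'
After 6 (gg): row=0 col=0 char='c'
After 7 (l): row=0 col=1 char='a'
After 8 (b): row=0 col=0 char='c'
After 9 (h): row=0 col=0 char='c'
After 10 (k): row=0 col=0 char='c'
After 11 (j): row=1 col=0 char='w'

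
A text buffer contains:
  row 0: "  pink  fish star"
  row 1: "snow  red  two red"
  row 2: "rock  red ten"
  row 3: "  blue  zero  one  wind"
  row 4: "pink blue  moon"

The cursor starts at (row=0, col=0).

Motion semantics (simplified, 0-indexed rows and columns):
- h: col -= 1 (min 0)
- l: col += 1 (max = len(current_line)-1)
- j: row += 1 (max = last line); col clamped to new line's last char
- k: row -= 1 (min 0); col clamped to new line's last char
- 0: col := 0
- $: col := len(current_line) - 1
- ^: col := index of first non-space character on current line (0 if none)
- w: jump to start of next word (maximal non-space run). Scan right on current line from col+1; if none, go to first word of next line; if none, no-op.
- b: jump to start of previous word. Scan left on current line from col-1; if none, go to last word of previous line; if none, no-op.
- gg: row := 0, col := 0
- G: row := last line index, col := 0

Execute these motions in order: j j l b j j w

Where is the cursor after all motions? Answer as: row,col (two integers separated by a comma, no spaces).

After 1 (j): row=1 col=0 char='s'
After 2 (j): row=2 col=0 char='r'
After 3 (l): row=2 col=1 char='o'
After 4 (b): row=2 col=0 char='r'
After 5 (j): row=3 col=0 char='_'
After 6 (j): row=4 col=0 char='p'
After 7 (w): row=4 col=5 char='b'

Answer: 4,5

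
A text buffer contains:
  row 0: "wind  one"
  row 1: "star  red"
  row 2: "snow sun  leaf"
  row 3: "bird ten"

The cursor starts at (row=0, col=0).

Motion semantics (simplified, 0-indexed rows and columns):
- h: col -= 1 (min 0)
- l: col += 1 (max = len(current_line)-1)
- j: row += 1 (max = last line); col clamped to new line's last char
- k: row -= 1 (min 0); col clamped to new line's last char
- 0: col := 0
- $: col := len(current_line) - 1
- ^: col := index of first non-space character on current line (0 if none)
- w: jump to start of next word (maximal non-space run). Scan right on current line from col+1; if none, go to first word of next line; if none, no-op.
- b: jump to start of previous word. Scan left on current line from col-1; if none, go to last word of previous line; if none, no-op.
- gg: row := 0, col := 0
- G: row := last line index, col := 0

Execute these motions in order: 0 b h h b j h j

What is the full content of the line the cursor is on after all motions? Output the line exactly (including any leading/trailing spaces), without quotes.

After 1 (0): row=0 col=0 char='w'
After 2 (b): row=0 col=0 char='w'
After 3 (h): row=0 col=0 char='w'
After 4 (h): row=0 col=0 char='w'
After 5 (b): row=0 col=0 char='w'
After 6 (j): row=1 col=0 char='s'
After 7 (h): row=1 col=0 char='s'
After 8 (j): row=2 col=0 char='s'

Answer: snow sun  leaf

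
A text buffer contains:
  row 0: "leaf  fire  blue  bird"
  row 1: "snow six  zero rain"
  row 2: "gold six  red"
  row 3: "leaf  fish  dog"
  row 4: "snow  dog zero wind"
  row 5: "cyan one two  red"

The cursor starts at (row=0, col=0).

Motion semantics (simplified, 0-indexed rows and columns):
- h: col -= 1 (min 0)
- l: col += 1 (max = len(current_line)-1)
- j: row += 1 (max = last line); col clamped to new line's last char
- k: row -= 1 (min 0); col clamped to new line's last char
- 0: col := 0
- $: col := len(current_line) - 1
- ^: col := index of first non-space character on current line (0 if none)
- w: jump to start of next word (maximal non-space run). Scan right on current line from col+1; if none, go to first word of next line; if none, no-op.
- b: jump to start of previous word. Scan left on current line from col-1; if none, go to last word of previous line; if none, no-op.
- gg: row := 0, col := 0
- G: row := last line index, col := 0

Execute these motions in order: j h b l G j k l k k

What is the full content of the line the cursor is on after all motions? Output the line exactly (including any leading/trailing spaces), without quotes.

After 1 (j): row=1 col=0 char='s'
After 2 (h): row=1 col=0 char='s'
After 3 (b): row=0 col=18 char='b'
After 4 (l): row=0 col=19 char='i'
After 5 (G): row=5 col=0 char='c'
After 6 (j): row=5 col=0 char='c'
After 7 (k): row=4 col=0 char='s'
After 8 (l): row=4 col=1 char='n'
After 9 (k): row=3 col=1 char='e'
After 10 (k): row=2 col=1 char='o'

Answer: gold six  red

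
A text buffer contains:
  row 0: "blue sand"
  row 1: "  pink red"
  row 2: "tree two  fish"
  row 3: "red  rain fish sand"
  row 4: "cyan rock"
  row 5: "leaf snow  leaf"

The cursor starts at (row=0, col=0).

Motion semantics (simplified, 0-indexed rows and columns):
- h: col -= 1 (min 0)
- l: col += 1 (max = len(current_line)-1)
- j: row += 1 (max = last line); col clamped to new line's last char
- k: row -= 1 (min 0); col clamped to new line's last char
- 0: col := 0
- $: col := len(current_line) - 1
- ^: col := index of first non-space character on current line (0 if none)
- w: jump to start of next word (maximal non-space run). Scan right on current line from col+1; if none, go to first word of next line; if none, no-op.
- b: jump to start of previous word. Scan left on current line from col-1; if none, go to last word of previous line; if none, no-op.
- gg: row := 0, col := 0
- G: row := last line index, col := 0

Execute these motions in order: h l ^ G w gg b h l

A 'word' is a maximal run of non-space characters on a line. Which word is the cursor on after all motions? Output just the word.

After 1 (h): row=0 col=0 char='b'
After 2 (l): row=0 col=1 char='l'
After 3 (^): row=0 col=0 char='b'
After 4 (G): row=5 col=0 char='l'
After 5 (w): row=5 col=5 char='s'
After 6 (gg): row=0 col=0 char='b'
After 7 (b): row=0 col=0 char='b'
After 8 (h): row=0 col=0 char='b'
After 9 (l): row=0 col=1 char='l'

Answer: blue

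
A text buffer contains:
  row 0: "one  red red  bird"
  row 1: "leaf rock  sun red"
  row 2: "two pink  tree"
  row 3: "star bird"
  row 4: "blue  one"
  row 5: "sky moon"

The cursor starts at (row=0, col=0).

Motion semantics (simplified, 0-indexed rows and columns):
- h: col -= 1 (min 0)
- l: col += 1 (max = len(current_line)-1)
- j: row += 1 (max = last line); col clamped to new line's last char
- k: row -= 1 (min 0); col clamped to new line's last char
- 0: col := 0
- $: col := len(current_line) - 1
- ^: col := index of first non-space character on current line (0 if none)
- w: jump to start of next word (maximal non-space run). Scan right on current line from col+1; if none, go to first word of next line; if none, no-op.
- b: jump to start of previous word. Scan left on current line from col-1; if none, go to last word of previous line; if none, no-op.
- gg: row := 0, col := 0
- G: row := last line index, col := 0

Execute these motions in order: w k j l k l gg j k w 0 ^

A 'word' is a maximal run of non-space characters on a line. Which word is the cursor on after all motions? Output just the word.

Answer: one

Derivation:
After 1 (w): row=0 col=5 char='r'
After 2 (k): row=0 col=5 char='r'
After 3 (j): row=1 col=5 char='r'
After 4 (l): row=1 col=6 char='o'
After 5 (k): row=0 col=6 char='e'
After 6 (l): row=0 col=7 char='d'
After 7 (gg): row=0 col=0 char='o'
After 8 (j): row=1 col=0 char='l'
After 9 (k): row=0 col=0 char='o'
After 10 (w): row=0 col=5 char='r'
After 11 (0): row=0 col=0 char='o'
After 12 (^): row=0 col=0 char='o'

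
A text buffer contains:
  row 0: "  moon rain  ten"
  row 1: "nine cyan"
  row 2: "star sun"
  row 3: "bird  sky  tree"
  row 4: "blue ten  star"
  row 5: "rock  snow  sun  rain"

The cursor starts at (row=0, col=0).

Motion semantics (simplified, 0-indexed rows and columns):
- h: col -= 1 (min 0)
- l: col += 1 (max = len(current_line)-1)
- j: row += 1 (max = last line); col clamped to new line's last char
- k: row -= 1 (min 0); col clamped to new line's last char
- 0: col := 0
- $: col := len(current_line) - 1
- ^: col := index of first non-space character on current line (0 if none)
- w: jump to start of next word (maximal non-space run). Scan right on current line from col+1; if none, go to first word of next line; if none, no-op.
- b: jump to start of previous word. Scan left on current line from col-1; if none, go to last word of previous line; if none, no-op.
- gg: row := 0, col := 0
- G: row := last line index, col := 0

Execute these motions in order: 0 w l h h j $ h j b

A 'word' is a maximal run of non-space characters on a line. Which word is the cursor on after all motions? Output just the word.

After 1 (0): row=0 col=0 char='_'
After 2 (w): row=0 col=2 char='m'
After 3 (l): row=0 col=3 char='o'
After 4 (h): row=0 col=2 char='m'
After 5 (h): row=0 col=1 char='_'
After 6 (j): row=1 col=1 char='i'
After 7 ($): row=1 col=8 char='n'
After 8 (h): row=1 col=7 char='a'
After 9 (j): row=2 col=7 char='n'
After 10 (b): row=2 col=5 char='s'

Answer: sun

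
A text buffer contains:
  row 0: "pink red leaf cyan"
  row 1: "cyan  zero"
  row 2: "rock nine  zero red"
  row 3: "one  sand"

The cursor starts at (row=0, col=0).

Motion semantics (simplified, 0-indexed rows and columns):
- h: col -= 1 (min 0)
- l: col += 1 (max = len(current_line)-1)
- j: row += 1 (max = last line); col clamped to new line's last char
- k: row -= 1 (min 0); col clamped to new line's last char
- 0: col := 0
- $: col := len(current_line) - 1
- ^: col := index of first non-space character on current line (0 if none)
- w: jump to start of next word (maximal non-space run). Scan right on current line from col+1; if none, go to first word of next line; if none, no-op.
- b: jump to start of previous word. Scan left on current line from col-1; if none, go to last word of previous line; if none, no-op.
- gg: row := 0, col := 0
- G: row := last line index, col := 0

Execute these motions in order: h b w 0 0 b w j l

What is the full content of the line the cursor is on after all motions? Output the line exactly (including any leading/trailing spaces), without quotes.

Answer: cyan  zero

Derivation:
After 1 (h): row=0 col=0 char='p'
After 2 (b): row=0 col=0 char='p'
After 3 (w): row=0 col=5 char='r'
After 4 (0): row=0 col=0 char='p'
After 5 (0): row=0 col=0 char='p'
After 6 (b): row=0 col=0 char='p'
After 7 (w): row=0 col=5 char='r'
After 8 (j): row=1 col=5 char='_'
After 9 (l): row=1 col=6 char='z'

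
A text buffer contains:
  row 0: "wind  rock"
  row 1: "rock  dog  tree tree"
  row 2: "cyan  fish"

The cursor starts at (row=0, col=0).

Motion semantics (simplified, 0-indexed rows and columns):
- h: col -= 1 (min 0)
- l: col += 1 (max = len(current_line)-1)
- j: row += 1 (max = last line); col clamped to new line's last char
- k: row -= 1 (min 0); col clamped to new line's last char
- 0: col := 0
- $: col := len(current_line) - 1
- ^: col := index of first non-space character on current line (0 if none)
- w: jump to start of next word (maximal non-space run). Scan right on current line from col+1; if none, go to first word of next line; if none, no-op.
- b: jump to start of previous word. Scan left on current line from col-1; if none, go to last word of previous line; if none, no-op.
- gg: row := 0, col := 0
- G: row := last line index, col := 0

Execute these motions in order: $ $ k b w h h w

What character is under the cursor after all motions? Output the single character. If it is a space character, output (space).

Answer: d

Derivation:
After 1 ($): row=0 col=9 char='k'
After 2 ($): row=0 col=9 char='k'
After 3 (k): row=0 col=9 char='k'
After 4 (b): row=0 col=6 char='r'
After 5 (w): row=1 col=0 char='r'
After 6 (h): row=1 col=0 char='r'
After 7 (h): row=1 col=0 char='r'
After 8 (w): row=1 col=6 char='d'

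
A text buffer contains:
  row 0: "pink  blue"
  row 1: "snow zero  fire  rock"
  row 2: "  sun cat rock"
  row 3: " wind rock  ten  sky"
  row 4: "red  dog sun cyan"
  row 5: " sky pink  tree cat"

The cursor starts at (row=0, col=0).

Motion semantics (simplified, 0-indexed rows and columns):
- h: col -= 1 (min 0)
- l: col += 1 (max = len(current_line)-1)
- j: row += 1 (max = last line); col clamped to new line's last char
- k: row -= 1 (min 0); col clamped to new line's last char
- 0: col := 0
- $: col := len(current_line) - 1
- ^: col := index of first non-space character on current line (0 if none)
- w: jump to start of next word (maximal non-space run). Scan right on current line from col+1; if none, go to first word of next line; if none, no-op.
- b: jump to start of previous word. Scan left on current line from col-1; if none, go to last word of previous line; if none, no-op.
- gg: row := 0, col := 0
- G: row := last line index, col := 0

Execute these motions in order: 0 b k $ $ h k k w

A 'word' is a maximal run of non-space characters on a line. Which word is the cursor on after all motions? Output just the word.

Answer: snow

Derivation:
After 1 (0): row=0 col=0 char='p'
After 2 (b): row=0 col=0 char='p'
After 3 (k): row=0 col=0 char='p'
After 4 ($): row=0 col=9 char='e'
After 5 ($): row=0 col=9 char='e'
After 6 (h): row=0 col=8 char='u'
After 7 (k): row=0 col=8 char='u'
After 8 (k): row=0 col=8 char='u'
After 9 (w): row=1 col=0 char='s'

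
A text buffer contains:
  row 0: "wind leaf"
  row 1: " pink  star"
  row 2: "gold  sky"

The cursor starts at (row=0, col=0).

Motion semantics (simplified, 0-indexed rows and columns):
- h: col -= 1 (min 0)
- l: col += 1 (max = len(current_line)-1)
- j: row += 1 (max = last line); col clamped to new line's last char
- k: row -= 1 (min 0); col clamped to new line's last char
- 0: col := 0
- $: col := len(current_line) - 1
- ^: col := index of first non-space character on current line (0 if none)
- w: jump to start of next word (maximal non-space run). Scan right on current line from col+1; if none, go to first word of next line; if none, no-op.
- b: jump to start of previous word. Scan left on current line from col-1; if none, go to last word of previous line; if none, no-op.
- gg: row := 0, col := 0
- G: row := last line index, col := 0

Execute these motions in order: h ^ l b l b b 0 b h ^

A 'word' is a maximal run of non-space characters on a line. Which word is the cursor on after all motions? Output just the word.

Answer: wind

Derivation:
After 1 (h): row=0 col=0 char='w'
After 2 (^): row=0 col=0 char='w'
After 3 (l): row=0 col=1 char='i'
After 4 (b): row=0 col=0 char='w'
After 5 (l): row=0 col=1 char='i'
After 6 (b): row=0 col=0 char='w'
After 7 (b): row=0 col=0 char='w'
After 8 (0): row=0 col=0 char='w'
After 9 (b): row=0 col=0 char='w'
After 10 (h): row=0 col=0 char='w'
After 11 (^): row=0 col=0 char='w'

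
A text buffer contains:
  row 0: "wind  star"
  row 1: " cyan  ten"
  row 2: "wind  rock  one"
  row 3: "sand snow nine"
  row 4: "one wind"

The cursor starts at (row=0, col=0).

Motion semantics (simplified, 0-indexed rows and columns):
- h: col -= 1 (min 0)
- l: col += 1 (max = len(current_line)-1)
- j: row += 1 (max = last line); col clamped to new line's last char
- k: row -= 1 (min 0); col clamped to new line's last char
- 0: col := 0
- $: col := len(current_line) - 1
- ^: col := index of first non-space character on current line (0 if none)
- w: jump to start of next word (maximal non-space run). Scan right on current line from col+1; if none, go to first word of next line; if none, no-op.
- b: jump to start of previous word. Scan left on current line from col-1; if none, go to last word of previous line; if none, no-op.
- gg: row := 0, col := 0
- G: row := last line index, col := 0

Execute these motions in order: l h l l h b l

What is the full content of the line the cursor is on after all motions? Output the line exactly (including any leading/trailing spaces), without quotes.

Answer: wind  star

Derivation:
After 1 (l): row=0 col=1 char='i'
After 2 (h): row=0 col=0 char='w'
After 3 (l): row=0 col=1 char='i'
After 4 (l): row=0 col=2 char='n'
After 5 (h): row=0 col=1 char='i'
After 6 (b): row=0 col=0 char='w'
After 7 (l): row=0 col=1 char='i'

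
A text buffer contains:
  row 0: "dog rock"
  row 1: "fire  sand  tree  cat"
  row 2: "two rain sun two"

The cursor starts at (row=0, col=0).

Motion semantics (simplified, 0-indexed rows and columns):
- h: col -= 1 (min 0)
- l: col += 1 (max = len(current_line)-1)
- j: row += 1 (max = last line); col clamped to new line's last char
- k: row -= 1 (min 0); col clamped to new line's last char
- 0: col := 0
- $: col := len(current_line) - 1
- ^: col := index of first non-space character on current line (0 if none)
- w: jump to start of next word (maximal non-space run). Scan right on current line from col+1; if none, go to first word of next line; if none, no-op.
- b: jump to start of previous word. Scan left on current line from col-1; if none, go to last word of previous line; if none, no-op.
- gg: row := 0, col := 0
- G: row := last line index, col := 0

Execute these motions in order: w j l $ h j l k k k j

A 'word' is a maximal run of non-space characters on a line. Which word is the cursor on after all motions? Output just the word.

Answer: sand

Derivation:
After 1 (w): row=0 col=4 char='r'
After 2 (j): row=1 col=4 char='_'
After 3 (l): row=1 col=5 char='_'
After 4 ($): row=1 col=20 char='t'
After 5 (h): row=1 col=19 char='a'
After 6 (j): row=2 col=15 char='o'
After 7 (l): row=2 col=15 char='o'
After 8 (k): row=1 col=15 char='e'
After 9 (k): row=0 col=7 char='k'
After 10 (k): row=0 col=7 char='k'
After 11 (j): row=1 col=7 char='a'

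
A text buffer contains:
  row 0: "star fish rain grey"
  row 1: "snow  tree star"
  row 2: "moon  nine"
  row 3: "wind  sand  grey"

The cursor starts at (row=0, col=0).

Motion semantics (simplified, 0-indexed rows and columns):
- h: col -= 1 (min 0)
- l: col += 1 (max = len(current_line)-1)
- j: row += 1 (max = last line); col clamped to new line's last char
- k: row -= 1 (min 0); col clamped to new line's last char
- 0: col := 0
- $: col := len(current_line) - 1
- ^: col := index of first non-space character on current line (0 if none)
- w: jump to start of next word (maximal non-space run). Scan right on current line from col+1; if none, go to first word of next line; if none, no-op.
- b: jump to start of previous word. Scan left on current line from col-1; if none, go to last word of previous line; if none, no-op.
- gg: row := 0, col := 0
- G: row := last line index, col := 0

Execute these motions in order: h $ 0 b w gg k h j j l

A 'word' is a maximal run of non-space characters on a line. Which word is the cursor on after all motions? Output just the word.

Answer: moon

Derivation:
After 1 (h): row=0 col=0 char='s'
After 2 ($): row=0 col=18 char='y'
After 3 (0): row=0 col=0 char='s'
After 4 (b): row=0 col=0 char='s'
After 5 (w): row=0 col=5 char='f'
After 6 (gg): row=0 col=0 char='s'
After 7 (k): row=0 col=0 char='s'
After 8 (h): row=0 col=0 char='s'
After 9 (j): row=1 col=0 char='s'
After 10 (j): row=2 col=0 char='m'
After 11 (l): row=2 col=1 char='o'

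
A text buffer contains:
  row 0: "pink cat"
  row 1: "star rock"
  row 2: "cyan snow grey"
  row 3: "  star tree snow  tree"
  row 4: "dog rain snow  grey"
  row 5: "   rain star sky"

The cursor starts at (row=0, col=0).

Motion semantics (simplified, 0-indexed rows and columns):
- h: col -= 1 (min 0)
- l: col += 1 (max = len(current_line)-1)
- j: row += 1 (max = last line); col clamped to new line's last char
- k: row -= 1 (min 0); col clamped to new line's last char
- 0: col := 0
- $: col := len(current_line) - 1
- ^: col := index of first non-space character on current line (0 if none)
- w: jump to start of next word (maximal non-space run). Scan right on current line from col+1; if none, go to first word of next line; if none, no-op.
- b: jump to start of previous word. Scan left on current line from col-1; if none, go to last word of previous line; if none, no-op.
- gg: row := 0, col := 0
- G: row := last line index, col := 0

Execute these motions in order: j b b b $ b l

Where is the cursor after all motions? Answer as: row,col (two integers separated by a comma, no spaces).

Answer: 0,6

Derivation:
After 1 (j): row=1 col=0 char='s'
After 2 (b): row=0 col=5 char='c'
After 3 (b): row=0 col=0 char='p'
After 4 (b): row=0 col=0 char='p'
After 5 ($): row=0 col=7 char='t'
After 6 (b): row=0 col=5 char='c'
After 7 (l): row=0 col=6 char='a'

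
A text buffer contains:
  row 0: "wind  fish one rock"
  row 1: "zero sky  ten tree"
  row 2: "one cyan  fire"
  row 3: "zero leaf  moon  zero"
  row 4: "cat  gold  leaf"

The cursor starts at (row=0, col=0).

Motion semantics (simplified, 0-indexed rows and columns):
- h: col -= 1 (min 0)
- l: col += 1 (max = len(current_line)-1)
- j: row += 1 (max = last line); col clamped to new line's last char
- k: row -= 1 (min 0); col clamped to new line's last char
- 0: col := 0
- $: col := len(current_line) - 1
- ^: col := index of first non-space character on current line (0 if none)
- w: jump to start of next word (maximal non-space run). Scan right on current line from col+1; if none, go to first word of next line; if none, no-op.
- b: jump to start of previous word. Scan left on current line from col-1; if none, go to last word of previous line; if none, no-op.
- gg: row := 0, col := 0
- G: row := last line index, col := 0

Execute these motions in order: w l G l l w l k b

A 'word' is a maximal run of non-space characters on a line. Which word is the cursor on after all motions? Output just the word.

Answer: leaf

Derivation:
After 1 (w): row=0 col=6 char='f'
After 2 (l): row=0 col=7 char='i'
After 3 (G): row=4 col=0 char='c'
After 4 (l): row=4 col=1 char='a'
After 5 (l): row=4 col=2 char='t'
After 6 (w): row=4 col=5 char='g'
After 7 (l): row=4 col=6 char='o'
After 8 (k): row=3 col=6 char='e'
After 9 (b): row=3 col=5 char='l'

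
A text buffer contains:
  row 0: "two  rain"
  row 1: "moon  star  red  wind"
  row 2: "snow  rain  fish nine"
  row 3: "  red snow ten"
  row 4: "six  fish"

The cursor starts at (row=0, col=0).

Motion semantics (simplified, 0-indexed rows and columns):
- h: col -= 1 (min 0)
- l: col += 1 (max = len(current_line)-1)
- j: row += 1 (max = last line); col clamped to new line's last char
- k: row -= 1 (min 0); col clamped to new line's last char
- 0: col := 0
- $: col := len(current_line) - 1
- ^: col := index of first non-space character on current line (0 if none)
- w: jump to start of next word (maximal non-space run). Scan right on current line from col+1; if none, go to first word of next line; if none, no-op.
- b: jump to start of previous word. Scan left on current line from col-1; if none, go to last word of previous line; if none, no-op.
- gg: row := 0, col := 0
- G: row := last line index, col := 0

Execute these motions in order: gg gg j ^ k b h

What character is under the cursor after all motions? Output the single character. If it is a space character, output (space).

After 1 (gg): row=0 col=0 char='t'
After 2 (gg): row=0 col=0 char='t'
After 3 (j): row=1 col=0 char='m'
After 4 (^): row=1 col=0 char='m'
After 5 (k): row=0 col=0 char='t'
After 6 (b): row=0 col=0 char='t'
After 7 (h): row=0 col=0 char='t'

Answer: t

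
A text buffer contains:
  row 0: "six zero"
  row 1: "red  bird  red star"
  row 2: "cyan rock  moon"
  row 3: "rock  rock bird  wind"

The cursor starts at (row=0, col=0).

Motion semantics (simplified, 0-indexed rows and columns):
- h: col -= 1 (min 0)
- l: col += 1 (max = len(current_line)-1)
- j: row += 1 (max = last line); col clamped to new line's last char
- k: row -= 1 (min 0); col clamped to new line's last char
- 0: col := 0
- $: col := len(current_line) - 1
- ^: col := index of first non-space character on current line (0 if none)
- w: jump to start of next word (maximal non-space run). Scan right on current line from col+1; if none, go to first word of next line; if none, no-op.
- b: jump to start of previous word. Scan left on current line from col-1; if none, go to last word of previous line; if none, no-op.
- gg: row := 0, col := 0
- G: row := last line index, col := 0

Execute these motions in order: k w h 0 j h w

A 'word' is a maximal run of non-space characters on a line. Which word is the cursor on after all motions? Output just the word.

Answer: bird

Derivation:
After 1 (k): row=0 col=0 char='s'
After 2 (w): row=0 col=4 char='z'
After 3 (h): row=0 col=3 char='_'
After 4 (0): row=0 col=0 char='s'
After 5 (j): row=1 col=0 char='r'
After 6 (h): row=1 col=0 char='r'
After 7 (w): row=1 col=5 char='b'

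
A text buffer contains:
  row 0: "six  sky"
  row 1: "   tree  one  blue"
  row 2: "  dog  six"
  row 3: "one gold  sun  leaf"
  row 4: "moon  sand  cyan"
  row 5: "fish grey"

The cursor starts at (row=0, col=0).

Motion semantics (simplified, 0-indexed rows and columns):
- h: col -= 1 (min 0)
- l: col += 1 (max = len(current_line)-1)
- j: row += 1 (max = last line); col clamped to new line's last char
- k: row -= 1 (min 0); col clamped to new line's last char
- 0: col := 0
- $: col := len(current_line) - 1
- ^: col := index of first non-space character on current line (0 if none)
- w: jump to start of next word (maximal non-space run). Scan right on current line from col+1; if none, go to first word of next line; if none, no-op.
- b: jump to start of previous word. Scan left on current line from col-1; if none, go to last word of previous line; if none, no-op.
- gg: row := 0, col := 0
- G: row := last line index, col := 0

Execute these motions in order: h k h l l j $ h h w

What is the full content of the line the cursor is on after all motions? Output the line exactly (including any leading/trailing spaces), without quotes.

Answer:   dog  six

Derivation:
After 1 (h): row=0 col=0 char='s'
After 2 (k): row=0 col=0 char='s'
After 3 (h): row=0 col=0 char='s'
After 4 (l): row=0 col=1 char='i'
After 5 (l): row=0 col=2 char='x'
After 6 (j): row=1 col=2 char='_'
After 7 ($): row=1 col=17 char='e'
After 8 (h): row=1 col=16 char='u'
After 9 (h): row=1 col=15 char='l'
After 10 (w): row=2 col=2 char='d'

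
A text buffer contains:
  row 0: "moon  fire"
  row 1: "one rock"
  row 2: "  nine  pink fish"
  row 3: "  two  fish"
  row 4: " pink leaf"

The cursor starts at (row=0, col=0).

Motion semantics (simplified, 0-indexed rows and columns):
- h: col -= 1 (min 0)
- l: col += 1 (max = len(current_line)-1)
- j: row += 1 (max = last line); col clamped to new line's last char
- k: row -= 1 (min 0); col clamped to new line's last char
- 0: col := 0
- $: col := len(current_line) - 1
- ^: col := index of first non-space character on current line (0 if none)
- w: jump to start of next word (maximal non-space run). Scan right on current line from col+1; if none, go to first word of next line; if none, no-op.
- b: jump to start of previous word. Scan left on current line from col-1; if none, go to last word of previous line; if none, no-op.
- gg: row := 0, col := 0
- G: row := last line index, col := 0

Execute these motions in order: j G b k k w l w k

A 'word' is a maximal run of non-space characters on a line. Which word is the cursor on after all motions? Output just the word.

Answer: rock

Derivation:
After 1 (j): row=1 col=0 char='o'
After 2 (G): row=4 col=0 char='_'
After 3 (b): row=3 col=7 char='f'
After 4 (k): row=2 col=7 char='_'
After 5 (k): row=1 col=7 char='k'
After 6 (w): row=2 col=2 char='n'
After 7 (l): row=2 col=3 char='i'
After 8 (w): row=2 col=8 char='p'
After 9 (k): row=1 col=7 char='k'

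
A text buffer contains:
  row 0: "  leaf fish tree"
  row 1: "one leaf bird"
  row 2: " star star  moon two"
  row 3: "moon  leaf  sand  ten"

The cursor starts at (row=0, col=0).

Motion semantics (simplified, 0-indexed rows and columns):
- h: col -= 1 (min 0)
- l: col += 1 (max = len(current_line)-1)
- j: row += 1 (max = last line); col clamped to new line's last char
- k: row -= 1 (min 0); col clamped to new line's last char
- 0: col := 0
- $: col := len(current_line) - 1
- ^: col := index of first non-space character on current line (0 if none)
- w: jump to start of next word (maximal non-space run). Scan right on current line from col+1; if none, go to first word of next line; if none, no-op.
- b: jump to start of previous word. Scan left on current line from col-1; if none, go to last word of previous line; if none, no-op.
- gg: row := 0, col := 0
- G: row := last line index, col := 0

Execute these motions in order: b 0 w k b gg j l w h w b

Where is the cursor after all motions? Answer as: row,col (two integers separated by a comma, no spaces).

After 1 (b): row=0 col=0 char='_'
After 2 (0): row=0 col=0 char='_'
After 3 (w): row=0 col=2 char='l'
After 4 (k): row=0 col=2 char='l'
After 5 (b): row=0 col=2 char='l'
After 6 (gg): row=0 col=0 char='_'
After 7 (j): row=1 col=0 char='o'
After 8 (l): row=1 col=1 char='n'
After 9 (w): row=1 col=4 char='l'
After 10 (h): row=1 col=3 char='_'
After 11 (w): row=1 col=4 char='l'
After 12 (b): row=1 col=0 char='o'

Answer: 1,0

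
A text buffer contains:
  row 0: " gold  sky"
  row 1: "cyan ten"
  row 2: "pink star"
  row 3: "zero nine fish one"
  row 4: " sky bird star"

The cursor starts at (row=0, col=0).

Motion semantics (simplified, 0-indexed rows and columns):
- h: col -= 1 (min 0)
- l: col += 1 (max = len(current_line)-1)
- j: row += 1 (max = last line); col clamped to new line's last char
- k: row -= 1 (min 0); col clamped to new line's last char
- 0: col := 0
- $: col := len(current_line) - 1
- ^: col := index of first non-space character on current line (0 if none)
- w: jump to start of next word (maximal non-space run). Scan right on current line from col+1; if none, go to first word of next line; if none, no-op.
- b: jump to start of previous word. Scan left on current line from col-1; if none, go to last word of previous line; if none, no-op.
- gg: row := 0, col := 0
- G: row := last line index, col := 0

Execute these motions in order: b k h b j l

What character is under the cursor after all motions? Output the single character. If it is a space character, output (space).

After 1 (b): row=0 col=0 char='_'
After 2 (k): row=0 col=0 char='_'
After 3 (h): row=0 col=0 char='_'
After 4 (b): row=0 col=0 char='_'
After 5 (j): row=1 col=0 char='c'
After 6 (l): row=1 col=1 char='y'

Answer: y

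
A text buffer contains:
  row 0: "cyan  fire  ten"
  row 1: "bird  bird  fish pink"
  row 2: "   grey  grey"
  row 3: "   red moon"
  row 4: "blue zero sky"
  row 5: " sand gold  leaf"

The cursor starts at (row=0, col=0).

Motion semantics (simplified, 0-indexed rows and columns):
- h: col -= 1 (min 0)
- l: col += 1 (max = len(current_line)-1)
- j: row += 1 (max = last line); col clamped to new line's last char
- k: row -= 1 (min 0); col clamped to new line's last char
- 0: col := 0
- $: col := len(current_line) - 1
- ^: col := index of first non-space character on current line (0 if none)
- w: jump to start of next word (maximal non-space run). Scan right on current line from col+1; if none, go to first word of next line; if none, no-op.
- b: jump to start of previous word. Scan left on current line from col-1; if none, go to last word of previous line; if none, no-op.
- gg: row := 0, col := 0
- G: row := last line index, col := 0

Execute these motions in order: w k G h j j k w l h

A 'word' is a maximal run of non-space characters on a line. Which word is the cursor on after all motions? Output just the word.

Answer: zero

Derivation:
After 1 (w): row=0 col=6 char='f'
After 2 (k): row=0 col=6 char='f'
After 3 (G): row=5 col=0 char='_'
After 4 (h): row=5 col=0 char='_'
After 5 (j): row=5 col=0 char='_'
After 6 (j): row=5 col=0 char='_'
After 7 (k): row=4 col=0 char='b'
After 8 (w): row=4 col=5 char='z'
After 9 (l): row=4 col=6 char='e'
After 10 (h): row=4 col=5 char='z'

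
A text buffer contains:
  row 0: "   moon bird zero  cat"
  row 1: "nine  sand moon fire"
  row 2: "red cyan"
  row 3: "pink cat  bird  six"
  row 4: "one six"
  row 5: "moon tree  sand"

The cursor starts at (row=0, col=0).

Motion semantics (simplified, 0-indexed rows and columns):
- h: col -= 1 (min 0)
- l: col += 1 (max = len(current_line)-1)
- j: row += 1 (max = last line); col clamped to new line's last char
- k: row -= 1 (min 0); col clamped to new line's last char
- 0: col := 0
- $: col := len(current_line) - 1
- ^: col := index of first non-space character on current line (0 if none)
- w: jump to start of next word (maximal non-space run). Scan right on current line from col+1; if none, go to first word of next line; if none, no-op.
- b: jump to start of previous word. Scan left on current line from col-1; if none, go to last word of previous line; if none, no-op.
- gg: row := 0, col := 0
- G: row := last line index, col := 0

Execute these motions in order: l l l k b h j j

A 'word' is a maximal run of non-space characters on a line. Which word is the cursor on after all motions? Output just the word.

Answer: red

Derivation:
After 1 (l): row=0 col=1 char='_'
After 2 (l): row=0 col=2 char='_'
After 3 (l): row=0 col=3 char='m'
After 4 (k): row=0 col=3 char='m'
After 5 (b): row=0 col=3 char='m'
After 6 (h): row=0 col=2 char='_'
After 7 (j): row=1 col=2 char='n'
After 8 (j): row=2 col=2 char='d'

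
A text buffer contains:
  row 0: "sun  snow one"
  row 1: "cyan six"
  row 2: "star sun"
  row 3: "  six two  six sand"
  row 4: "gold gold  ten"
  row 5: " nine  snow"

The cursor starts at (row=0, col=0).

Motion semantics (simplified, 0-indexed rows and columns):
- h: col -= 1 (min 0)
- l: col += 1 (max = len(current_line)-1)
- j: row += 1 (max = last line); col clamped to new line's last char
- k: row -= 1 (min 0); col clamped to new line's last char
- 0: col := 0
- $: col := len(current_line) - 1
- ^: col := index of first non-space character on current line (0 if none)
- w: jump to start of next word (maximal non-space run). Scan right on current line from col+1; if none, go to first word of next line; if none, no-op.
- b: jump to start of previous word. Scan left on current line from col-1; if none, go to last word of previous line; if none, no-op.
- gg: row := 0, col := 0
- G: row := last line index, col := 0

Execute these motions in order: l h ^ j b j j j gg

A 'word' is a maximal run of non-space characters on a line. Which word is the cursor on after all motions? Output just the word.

Answer: sun

Derivation:
After 1 (l): row=0 col=1 char='u'
After 2 (h): row=0 col=0 char='s'
After 3 (^): row=0 col=0 char='s'
After 4 (j): row=1 col=0 char='c'
After 5 (b): row=0 col=10 char='o'
After 6 (j): row=1 col=7 char='x'
After 7 (j): row=2 col=7 char='n'
After 8 (j): row=3 col=7 char='w'
After 9 (gg): row=0 col=0 char='s'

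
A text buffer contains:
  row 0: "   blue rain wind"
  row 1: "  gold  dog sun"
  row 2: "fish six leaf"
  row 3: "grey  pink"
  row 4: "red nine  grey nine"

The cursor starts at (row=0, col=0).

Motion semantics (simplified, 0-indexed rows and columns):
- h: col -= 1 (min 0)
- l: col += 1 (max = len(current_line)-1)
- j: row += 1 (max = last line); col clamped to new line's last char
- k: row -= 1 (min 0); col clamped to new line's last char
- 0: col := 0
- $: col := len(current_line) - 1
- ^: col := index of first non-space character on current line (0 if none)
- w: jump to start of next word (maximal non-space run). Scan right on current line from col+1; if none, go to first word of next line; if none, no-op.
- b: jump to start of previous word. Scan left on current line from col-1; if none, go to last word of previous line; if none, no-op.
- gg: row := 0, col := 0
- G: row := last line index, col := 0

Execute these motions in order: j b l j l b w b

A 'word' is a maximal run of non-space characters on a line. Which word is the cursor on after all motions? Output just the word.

Answer: sun

Derivation:
After 1 (j): row=1 col=0 char='_'
After 2 (b): row=0 col=13 char='w'
After 3 (l): row=0 col=14 char='i'
After 4 (j): row=1 col=14 char='n'
After 5 (l): row=1 col=14 char='n'
After 6 (b): row=1 col=12 char='s'
After 7 (w): row=2 col=0 char='f'
After 8 (b): row=1 col=12 char='s'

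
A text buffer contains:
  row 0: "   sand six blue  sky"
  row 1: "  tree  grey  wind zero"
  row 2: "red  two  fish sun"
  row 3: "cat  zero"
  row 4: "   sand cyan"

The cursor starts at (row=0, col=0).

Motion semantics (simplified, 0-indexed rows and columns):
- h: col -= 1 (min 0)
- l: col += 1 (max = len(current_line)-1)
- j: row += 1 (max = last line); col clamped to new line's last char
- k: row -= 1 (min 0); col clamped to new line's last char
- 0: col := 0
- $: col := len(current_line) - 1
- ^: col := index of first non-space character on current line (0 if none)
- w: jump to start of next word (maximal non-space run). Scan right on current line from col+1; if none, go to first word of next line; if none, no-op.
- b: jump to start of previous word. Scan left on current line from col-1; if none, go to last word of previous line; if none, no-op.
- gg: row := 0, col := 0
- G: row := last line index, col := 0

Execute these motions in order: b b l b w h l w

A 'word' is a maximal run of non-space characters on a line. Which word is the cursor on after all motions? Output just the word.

Answer: six

Derivation:
After 1 (b): row=0 col=0 char='_'
After 2 (b): row=0 col=0 char='_'
After 3 (l): row=0 col=1 char='_'
After 4 (b): row=0 col=1 char='_'
After 5 (w): row=0 col=3 char='s'
After 6 (h): row=0 col=2 char='_'
After 7 (l): row=0 col=3 char='s'
After 8 (w): row=0 col=8 char='s'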